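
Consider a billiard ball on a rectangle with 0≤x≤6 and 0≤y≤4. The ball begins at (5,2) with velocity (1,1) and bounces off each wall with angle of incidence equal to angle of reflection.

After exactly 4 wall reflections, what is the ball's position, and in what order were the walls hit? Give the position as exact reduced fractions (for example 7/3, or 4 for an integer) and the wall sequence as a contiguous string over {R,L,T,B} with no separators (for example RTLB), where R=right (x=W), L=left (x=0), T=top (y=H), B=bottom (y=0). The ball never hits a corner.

Final position: (0,1)
Wall sequence: RTBL

1. t=1 → R at (6,3); v=(-1,1)
2. t=1 → T at (5,4); v=(-1,-1)
3. t=4 → B at (1,0); v=(-1,1)
4. t=1 → L at (0,1); v=(1,1)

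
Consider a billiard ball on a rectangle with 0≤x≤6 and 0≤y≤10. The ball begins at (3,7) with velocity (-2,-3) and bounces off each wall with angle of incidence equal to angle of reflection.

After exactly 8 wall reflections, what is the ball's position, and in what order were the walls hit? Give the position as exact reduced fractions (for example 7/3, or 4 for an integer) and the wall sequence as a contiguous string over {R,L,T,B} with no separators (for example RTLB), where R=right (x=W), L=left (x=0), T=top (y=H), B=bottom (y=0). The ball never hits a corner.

1. t=3/2 → L at (0,5/2); v=(2,-3)
2. t=5/6 → B at (5/3,0); v=(2,3)
3. t=13/6 → R at (6,13/2); v=(-2,3)
4. t=7/6 → T at (11/3,10); v=(-2,-3)
5. t=11/6 → L at (0,9/2); v=(2,-3)
6. t=3/2 → B at (3,0); v=(2,3)
7. t=3/2 → R at (6,9/2); v=(-2,3)
8. t=11/6 → T at (7/3,10); v=(-2,-3)

Final position: (7/3,10)
Wall sequence: LBRTLBRT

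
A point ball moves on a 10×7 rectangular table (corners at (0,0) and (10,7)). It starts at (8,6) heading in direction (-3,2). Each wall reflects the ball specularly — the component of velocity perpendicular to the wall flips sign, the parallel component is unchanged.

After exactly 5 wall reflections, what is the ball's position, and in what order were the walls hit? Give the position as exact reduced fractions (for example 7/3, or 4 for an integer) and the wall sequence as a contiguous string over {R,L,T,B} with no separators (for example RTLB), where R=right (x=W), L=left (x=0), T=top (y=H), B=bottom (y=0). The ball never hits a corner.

1. t=1/2 → T at (13/2,7); v=(-3,-2)
2. t=13/6 → L at (0,8/3); v=(3,-2)
3. t=4/3 → B at (4,0); v=(3,2)
4. t=2 → R at (10,4); v=(-3,2)
5. t=3/2 → T at (11/2,7); v=(-3,-2)

Final position: (11/2,7)
Wall sequence: TLBRT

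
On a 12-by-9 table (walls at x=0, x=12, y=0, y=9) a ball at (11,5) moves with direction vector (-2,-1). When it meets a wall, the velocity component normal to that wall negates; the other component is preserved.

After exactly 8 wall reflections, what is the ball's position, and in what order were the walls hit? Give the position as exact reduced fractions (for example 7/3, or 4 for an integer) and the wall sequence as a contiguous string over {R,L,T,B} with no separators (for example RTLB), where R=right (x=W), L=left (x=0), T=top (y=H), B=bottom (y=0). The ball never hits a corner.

1. t=5 → B at (1,0); v=(-2,1)
2. t=1/2 → L at (0,1/2); v=(2,1)
3. t=6 → R at (12,13/2); v=(-2,1)
4. t=5/2 → T at (7,9); v=(-2,-1)
5. t=7/2 → L at (0,11/2); v=(2,-1)
6. t=11/2 → B at (11,0); v=(2,1)
7. t=1/2 → R at (12,1/2); v=(-2,1)
8. t=6 → L at (0,13/2); v=(2,1)

Final position: (0,13/2)
Wall sequence: BLRTLBRL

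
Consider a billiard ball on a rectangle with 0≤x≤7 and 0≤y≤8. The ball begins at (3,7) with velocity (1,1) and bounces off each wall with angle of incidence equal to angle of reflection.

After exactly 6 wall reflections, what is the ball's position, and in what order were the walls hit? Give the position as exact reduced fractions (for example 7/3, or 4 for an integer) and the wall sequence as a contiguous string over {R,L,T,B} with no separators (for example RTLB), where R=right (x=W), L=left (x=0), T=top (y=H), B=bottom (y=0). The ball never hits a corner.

1. t=1 → T at (4,8); v=(1,-1)
2. t=3 → R at (7,5); v=(-1,-1)
3. t=5 → B at (2,0); v=(-1,1)
4. t=2 → L at (0,2); v=(1,1)
5. t=6 → T at (6,8); v=(1,-1)
6. t=1 → R at (7,7); v=(-1,-1)

Final position: (7,7)
Wall sequence: TRBLTR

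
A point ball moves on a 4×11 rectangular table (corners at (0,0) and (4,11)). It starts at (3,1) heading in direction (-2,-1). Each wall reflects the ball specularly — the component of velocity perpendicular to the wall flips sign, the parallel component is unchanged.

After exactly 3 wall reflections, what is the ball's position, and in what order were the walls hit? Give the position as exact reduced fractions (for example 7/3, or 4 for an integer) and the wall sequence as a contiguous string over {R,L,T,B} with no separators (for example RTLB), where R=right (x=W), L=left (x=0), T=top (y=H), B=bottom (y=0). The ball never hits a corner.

1. t=1 → B at (1,0); v=(-2,1)
2. t=1/2 → L at (0,1/2); v=(2,1)
3. t=2 → R at (4,5/2); v=(-2,1)

Final position: (4,5/2)
Wall sequence: BLR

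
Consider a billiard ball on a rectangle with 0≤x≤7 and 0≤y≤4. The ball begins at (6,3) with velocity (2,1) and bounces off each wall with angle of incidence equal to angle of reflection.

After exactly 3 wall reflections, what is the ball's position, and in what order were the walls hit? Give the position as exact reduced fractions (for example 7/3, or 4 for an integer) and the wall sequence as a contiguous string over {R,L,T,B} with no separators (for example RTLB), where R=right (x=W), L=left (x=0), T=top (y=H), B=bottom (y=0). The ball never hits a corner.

1. t=1/2 → R at (7,7/2); v=(-2,1)
2. t=1/2 → T at (6,4); v=(-2,-1)
3. t=3 → L at (0,1); v=(2,-1)

Final position: (0,1)
Wall sequence: RTL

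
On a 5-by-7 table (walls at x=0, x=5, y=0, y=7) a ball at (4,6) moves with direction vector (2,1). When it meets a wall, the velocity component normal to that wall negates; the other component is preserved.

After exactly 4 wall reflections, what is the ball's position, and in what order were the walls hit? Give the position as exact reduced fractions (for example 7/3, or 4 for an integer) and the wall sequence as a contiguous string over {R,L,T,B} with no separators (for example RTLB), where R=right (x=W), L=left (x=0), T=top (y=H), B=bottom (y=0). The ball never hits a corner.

Final position: (5,5/2)
Wall sequence: RTLR

1. t=1/2 → R at (5,13/2); v=(-2,1)
2. t=1/2 → T at (4,7); v=(-2,-1)
3. t=2 → L at (0,5); v=(2,-1)
4. t=5/2 → R at (5,5/2); v=(-2,-1)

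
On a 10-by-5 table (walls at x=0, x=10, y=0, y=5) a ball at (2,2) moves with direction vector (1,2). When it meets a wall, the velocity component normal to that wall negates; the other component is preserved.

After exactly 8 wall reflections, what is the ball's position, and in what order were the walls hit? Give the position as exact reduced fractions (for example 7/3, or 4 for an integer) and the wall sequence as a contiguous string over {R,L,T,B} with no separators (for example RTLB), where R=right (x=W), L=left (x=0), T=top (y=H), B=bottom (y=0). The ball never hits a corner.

Final position: (3/2,5)
Wall sequence: TBTRBTBT

1. t=3/2 → T at (7/2,5); v=(1,-2)
2. t=5/2 → B at (6,0); v=(1,2)
3. t=5/2 → T at (17/2,5); v=(1,-2)
4. t=3/2 → R at (10,2); v=(-1,-2)
5. t=1 → B at (9,0); v=(-1,2)
6. t=5/2 → T at (13/2,5); v=(-1,-2)
7. t=5/2 → B at (4,0); v=(-1,2)
8. t=5/2 → T at (3/2,5); v=(-1,-2)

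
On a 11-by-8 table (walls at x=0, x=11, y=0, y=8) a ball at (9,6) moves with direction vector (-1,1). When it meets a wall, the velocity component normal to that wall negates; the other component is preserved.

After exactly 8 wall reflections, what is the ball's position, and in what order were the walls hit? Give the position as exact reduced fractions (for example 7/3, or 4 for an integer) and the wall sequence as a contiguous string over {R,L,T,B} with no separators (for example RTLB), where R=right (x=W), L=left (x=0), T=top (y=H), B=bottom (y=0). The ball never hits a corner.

Final position: (3,8)
Wall sequence: TLBTRBLT

1. t=2 → T at (7,8); v=(-1,-1)
2. t=7 → L at (0,1); v=(1,-1)
3. t=1 → B at (1,0); v=(1,1)
4. t=8 → T at (9,8); v=(1,-1)
5. t=2 → R at (11,6); v=(-1,-1)
6. t=6 → B at (5,0); v=(-1,1)
7. t=5 → L at (0,5); v=(1,1)
8. t=3 → T at (3,8); v=(1,-1)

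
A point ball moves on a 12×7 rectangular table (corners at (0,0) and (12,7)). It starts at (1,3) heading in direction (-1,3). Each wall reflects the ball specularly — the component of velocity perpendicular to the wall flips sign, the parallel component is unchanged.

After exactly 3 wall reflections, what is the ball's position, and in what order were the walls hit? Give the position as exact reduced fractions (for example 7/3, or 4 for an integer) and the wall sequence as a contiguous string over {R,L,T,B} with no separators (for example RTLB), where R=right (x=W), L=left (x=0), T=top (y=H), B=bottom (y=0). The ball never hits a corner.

Final position: (8/3,0)
Wall sequence: LTB

1. t=1 → L at (0,6); v=(1,3)
2. t=1/3 → T at (1/3,7); v=(1,-3)
3. t=7/3 → B at (8/3,0); v=(1,3)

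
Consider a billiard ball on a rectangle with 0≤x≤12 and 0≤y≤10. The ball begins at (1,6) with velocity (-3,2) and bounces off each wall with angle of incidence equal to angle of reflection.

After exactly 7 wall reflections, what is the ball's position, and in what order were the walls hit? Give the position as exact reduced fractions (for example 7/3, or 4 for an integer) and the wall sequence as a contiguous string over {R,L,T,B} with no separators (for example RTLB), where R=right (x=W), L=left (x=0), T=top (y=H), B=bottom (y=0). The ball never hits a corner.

1. t=1/3 → L at (0,20/3); v=(3,2)
2. t=5/3 → T at (5,10); v=(3,-2)
3. t=7/3 → R at (12,16/3); v=(-3,-2)
4. t=8/3 → B at (4,0); v=(-3,2)
5. t=4/3 → L at (0,8/3); v=(3,2)
6. t=11/3 → T at (11,10); v=(3,-2)
7. t=1/3 → R at (12,28/3); v=(-3,-2)

Final position: (12,28/3)
Wall sequence: LTRBLTR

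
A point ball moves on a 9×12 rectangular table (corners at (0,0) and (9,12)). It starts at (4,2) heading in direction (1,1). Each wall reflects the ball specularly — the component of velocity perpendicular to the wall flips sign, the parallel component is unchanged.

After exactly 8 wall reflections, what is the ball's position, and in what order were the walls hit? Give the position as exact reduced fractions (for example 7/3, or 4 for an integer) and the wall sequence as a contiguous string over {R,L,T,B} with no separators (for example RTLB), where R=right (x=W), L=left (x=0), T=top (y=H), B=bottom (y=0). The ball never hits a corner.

Final position: (9,5)
Wall sequence: RTLBRLTR

1. t=5 → R at (9,7); v=(-1,1)
2. t=5 → T at (4,12); v=(-1,-1)
3. t=4 → L at (0,8); v=(1,-1)
4. t=8 → B at (8,0); v=(1,1)
5. t=1 → R at (9,1); v=(-1,1)
6. t=9 → L at (0,10); v=(1,1)
7. t=2 → T at (2,12); v=(1,-1)
8. t=7 → R at (9,5); v=(-1,-1)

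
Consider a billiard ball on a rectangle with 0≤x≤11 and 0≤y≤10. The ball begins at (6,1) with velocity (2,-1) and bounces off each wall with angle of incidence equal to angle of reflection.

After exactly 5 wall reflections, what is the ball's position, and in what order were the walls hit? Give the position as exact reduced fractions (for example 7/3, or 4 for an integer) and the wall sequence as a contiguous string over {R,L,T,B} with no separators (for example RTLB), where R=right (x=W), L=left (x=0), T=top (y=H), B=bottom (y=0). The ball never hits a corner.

1. t=1 → B at (8,0); v=(2,1)
2. t=3/2 → R at (11,3/2); v=(-2,1)
3. t=11/2 → L at (0,7); v=(2,1)
4. t=3 → T at (6,10); v=(2,-1)
5. t=5/2 → R at (11,15/2); v=(-2,-1)

Final position: (11,15/2)
Wall sequence: BRLTR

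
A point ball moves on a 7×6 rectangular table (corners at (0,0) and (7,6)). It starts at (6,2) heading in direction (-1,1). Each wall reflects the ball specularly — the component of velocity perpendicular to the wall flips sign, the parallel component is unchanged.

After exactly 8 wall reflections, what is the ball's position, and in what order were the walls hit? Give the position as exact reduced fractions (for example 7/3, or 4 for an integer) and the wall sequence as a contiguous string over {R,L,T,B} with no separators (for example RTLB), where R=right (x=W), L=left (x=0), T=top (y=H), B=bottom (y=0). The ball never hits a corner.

Final position: (7,5)
Wall sequence: TLBRTLBR

1. t=4 → T at (2,6); v=(-1,-1)
2. t=2 → L at (0,4); v=(1,-1)
3. t=4 → B at (4,0); v=(1,1)
4. t=3 → R at (7,3); v=(-1,1)
5. t=3 → T at (4,6); v=(-1,-1)
6. t=4 → L at (0,2); v=(1,-1)
7. t=2 → B at (2,0); v=(1,1)
8. t=5 → R at (7,5); v=(-1,1)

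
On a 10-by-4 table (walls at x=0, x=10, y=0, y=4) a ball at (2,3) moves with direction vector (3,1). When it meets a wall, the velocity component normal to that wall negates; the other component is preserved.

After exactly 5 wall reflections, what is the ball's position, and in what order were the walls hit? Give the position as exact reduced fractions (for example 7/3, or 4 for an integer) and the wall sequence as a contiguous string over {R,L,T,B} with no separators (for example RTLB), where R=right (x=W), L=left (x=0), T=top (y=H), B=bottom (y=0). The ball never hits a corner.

Final position: (9,4)
Wall sequence: TRBLT

1. t=1 → T at (5,4); v=(3,-1)
2. t=5/3 → R at (10,7/3); v=(-3,-1)
3. t=7/3 → B at (3,0); v=(-3,1)
4. t=1 → L at (0,1); v=(3,1)
5. t=3 → T at (9,4); v=(3,-1)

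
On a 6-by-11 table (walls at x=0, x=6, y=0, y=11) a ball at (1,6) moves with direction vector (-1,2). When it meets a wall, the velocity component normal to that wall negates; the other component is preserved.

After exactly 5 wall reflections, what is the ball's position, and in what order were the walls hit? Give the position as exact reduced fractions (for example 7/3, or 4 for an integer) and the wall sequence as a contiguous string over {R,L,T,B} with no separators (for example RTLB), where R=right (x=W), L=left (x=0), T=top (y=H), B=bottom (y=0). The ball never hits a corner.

1. t=1 → L at (0,8); v=(1,2)
2. t=3/2 → T at (3/2,11); v=(1,-2)
3. t=9/2 → R at (6,2); v=(-1,-2)
4. t=1 → B at (5,0); v=(-1,2)
5. t=5 → L at (0,10); v=(1,2)

Final position: (0,10)
Wall sequence: LTRBL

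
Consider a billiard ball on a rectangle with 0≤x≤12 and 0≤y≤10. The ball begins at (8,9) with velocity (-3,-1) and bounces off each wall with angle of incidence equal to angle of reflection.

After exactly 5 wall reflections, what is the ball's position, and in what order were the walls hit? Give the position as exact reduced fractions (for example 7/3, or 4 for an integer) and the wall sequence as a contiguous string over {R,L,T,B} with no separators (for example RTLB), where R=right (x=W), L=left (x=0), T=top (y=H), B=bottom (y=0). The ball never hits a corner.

Final position: (12,17/3)
Wall sequence: LRBLR

1. t=8/3 → L at (0,19/3); v=(3,-1)
2. t=4 → R at (12,7/3); v=(-3,-1)
3. t=7/3 → B at (5,0); v=(-3,1)
4. t=5/3 → L at (0,5/3); v=(3,1)
5. t=4 → R at (12,17/3); v=(-3,1)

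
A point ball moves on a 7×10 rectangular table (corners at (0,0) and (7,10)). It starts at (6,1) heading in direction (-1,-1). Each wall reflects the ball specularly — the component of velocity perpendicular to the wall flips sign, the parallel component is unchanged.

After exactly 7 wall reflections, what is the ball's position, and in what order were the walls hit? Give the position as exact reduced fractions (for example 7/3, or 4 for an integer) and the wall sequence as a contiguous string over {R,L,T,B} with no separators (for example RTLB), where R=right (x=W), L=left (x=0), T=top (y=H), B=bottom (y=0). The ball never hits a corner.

1. t=1 → B at (5,0); v=(-1,1)
2. t=5 → L at (0,5); v=(1,1)
3. t=5 → T at (5,10); v=(1,-1)
4. t=2 → R at (7,8); v=(-1,-1)
5. t=7 → L at (0,1); v=(1,-1)
6. t=1 → B at (1,0); v=(1,1)
7. t=6 → R at (7,6); v=(-1,1)

Final position: (7,6)
Wall sequence: BLTRLBR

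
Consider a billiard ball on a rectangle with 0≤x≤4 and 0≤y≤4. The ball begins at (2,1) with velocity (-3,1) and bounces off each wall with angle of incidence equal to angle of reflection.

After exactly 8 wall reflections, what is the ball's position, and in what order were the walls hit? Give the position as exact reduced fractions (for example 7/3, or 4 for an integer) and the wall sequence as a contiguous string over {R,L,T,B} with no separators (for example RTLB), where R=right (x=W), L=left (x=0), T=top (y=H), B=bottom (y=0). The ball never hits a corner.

Final position: (4,1/3)
Wall sequence: LRTLRLBR

1. t=2/3 → L at (0,5/3); v=(3,1)
2. t=4/3 → R at (4,3); v=(-3,1)
3. t=1 → T at (1,4); v=(-3,-1)
4. t=1/3 → L at (0,11/3); v=(3,-1)
5. t=4/3 → R at (4,7/3); v=(-3,-1)
6. t=4/3 → L at (0,1); v=(3,-1)
7. t=1 → B at (3,0); v=(3,1)
8. t=1/3 → R at (4,1/3); v=(-3,1)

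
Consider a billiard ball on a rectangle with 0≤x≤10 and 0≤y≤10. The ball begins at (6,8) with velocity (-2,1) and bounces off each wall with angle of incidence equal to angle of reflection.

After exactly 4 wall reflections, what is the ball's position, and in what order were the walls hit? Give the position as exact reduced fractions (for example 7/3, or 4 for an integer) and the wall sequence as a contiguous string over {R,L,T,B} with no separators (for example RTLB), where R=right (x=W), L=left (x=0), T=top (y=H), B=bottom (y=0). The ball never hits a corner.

1. t=2 → T at (2,10); v=(-2,-1)
2. t=1 → L at (0,9); v=(2,-1)
3. t=5 → R at (10,4); v=(-2,-1)
4. t=4 → B at (2,0); v=(-2,1)

Final position: (2,0)
Wall sequence: TLRB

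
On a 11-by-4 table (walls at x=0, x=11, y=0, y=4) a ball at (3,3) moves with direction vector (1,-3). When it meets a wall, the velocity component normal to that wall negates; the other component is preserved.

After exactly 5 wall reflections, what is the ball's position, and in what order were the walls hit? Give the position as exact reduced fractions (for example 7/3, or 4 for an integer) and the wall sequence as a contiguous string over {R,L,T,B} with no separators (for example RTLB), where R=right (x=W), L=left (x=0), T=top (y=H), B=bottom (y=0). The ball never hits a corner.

1. t=1 → B at (4,0); v=(1,3)
2. t=4/3 → T at (16/3,4); v=(1,-3)
3. t=4/3 → B at (20/3,0); v=(1,3)
4. t=4/3 → T at (8,4); v=(1,-3)
5. t=4/3 → B at (28/3,0); v=(1,3)

Final position: (28/3,0)
Wall sequence: BTBTB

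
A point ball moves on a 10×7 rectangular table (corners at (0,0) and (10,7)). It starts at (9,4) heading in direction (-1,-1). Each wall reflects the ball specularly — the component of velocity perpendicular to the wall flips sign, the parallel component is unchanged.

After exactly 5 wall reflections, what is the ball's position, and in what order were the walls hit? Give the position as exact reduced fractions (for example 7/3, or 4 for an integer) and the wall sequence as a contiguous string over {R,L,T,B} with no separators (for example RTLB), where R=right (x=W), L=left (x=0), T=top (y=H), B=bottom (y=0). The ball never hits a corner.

Final position: (10,1)
Wall sequence: BLTBR

1. t=4 → B at (5,0); v=(-1,1)
2. t=5 → L at (0,5); v=(1,1)
3. t=2 → T at (2,7); v=(1,-1)
4. t=7 → B at (9,0); v=(1,1)
5. t=1 → R at (10,1); v=(-1,1)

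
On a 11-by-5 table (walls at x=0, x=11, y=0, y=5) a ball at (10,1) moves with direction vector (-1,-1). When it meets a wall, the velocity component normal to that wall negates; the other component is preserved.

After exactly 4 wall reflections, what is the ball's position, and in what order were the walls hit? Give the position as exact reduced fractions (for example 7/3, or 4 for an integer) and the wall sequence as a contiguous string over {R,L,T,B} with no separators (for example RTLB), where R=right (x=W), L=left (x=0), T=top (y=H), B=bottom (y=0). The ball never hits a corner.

Final position: (1,0)
Wall sequence: BTLB

1. t=1 → B at (9,0); v=(-1,1)
2. t=5 → T at (4,5); v=(-1,-1)
3. t=4 → L at (0,1); v=(1,-1)
4. t=1 → B at (1,0); v=(1,1)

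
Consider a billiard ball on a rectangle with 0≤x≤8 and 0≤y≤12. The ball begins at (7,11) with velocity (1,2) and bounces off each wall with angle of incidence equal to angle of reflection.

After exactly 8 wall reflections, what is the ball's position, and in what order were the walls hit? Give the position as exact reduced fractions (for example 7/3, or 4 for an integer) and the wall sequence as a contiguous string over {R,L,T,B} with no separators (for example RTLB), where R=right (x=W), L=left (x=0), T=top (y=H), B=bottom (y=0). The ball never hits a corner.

1. t=1/2 → T at (15/2,12); v=(1,-2)
2. t=1/2 → R at (8,11); v=(-1,-2)
3. t=11/2 → B at (5/2,0); v=(-1,2)
4. t=5/2 → L at (0,5); v=(1,2)
5. t=7/2 → T at (7/2,12); v=(1,-2)
6. t=9/2 → R at (8,3); v=(-1,-2)
7. t=3/2 → B at (13/2,0); v=(-1,2)
8. t=6 → T at (1/2,12); v=(-1,-2)

Final position: (1/2,12)
Wall sequence: TRBLTRBT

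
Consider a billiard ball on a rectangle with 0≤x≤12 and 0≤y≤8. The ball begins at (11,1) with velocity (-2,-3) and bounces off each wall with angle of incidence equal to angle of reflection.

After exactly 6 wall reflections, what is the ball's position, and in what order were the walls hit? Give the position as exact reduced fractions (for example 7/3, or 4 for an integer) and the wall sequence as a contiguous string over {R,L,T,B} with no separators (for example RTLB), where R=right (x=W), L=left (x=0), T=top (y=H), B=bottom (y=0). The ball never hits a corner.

1. t=1/3 → B at (31/3,0); v=(-2,3)
2. t=8/3 → T at (5,8); v=(-2,-3)
3. t=5/2 → L at (0,1/2); v=(2,-3)
4. t=1/6 → B at (1/3,0); v=(2,3)
5. t=8/3 → T at (17/3,8); v=(2,-3)
6. t=8/3 → B at (11,0); v=(2,3)

Final position: (11,0)
Wall sequence: BTLBTB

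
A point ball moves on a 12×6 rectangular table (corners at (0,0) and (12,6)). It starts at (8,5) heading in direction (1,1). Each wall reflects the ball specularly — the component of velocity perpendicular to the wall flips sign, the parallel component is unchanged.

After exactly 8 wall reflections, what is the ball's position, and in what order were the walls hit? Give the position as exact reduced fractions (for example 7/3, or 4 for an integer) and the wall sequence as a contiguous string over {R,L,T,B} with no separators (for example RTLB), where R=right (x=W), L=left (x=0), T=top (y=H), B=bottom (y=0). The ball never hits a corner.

1. t=1 → T at (9,6); v=(1,-1)
2. t=3 → R at (12,3); v=(-1,-1)
3. t=3 → B at (9,0); v=(-1,1)
4. t=6 → T at (3,6); v=(-1,-1)
5. t=3 → L at (0,3); v=(1,-1)
6. t=3 → B at (3,0); v=(1,1)
7. t=6 → T at (9,6); v=(1,-1)
8. t=3 → R at (12,3); v=(-1,-1)

Final position: (12,3)
Wall sequence: TRBTLBTR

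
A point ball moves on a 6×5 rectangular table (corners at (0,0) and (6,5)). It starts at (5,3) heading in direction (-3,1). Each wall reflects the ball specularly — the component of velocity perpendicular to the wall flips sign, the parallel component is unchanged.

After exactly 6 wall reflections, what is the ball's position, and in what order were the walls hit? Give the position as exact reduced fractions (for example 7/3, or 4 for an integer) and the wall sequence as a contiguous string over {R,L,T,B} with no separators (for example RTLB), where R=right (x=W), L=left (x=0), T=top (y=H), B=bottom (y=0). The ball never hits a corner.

1. t=5/3 → L at (0,14/3); v=(3,1)
2. t=1/3 → T at (1,5); v=(3,-1)
3. t=5/3 → R at (6,10/3); v=(-3,-1)
4. t=2 → L at (0,4/3); v=(3,-1)
5. t=4/3 → B at (4,0); v=(3,1)
6. t=2/3 → R at (6,2/3); v=(-3,1)

Final position: (6,2/3)
Wall sequence: LTRLBR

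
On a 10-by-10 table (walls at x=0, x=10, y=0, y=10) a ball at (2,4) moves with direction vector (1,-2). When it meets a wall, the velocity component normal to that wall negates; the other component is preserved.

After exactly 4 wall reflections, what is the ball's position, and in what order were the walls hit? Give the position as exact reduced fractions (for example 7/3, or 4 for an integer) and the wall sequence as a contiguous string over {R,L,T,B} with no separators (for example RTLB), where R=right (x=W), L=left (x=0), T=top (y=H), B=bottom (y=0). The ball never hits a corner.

Final position: (6,0)
Wall sequence: BTRB

1. t=2 → B at (4,0); v=(1,2)
2. t=5 → T at (9,10); v=(1,-2)
3. t=1 → R at (10,8); v=(-1,-2)
4. t=4 → B at (6,0); v=(-1,2)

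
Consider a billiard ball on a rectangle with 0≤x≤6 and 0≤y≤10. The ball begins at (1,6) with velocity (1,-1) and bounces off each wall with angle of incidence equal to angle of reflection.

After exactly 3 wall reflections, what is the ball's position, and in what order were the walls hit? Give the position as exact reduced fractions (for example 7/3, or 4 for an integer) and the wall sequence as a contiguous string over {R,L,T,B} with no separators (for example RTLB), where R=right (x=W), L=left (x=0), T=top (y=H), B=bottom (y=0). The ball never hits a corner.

Final position: (0,5)
Wall sequence: RBL

1. t=5 → R at (6,1); v=(-1,-1)
2. t=1 → B at (5,0); v=(-1,1)
3. t=5 → L at (0,5); v=(1,1)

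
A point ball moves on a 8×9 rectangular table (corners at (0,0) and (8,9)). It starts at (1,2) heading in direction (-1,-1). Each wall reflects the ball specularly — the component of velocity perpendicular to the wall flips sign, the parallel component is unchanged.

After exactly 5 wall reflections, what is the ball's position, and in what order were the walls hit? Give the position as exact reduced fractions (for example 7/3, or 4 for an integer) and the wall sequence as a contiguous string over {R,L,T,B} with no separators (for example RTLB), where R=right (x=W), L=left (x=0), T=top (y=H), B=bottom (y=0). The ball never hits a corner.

Final position: (0,3)
Wall sequence: LBRTL

1. t=1 → L at (0,1); v=(1,-1)
2. t=1 → B at (1,0); v=(1,1)
3. t=7 → R at (8,7); v=(-1,1)
4. t=2 → T at (6,9); v=(-1,-1)
5. t=6 → L at (0,3); v=(1,-1)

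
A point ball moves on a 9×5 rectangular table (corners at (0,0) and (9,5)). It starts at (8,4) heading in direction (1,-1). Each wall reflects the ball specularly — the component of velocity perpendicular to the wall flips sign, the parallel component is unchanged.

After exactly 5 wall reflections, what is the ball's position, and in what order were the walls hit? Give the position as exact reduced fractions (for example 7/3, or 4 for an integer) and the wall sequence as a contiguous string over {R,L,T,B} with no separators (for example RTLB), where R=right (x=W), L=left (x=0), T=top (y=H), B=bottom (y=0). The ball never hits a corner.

1. t=1 → R at (9,3); v=(-1,-1)
2. t=3 → B at (6,0); v=(-1,1)
3. t=5 → T at (1,5); v=(-1,-1)
4. t=1 → L at (0,4); v=(1,-1)
5. t=4 → B at (4,0); v=(1,1)

Final position: (4,0)
Wall sequence: RBTLB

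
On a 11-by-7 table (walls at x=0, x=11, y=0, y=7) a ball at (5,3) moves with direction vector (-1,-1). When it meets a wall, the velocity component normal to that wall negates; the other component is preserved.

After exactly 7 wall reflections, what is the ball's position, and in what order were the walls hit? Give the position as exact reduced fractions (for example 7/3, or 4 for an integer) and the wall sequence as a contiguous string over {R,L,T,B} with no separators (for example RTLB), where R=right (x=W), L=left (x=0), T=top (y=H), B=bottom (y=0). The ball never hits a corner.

Final position: (0,4)
Wall sequence: BLTRBTL

1. t=3 → B at (2,0); v=(-1,1)
2. t=2 → L at (0,2); v=(1,1)
3. t=5 → T at (5,7); v=(1,-1)
4. t=6 → R at (11,1); v=(-1,-1)
5. t=1 → B at (10,0); v=(-1,1)
6. t=7 → T at (3,7); v=(-1,-1)
7. t=3 → L at (0,4); v=(1,-1)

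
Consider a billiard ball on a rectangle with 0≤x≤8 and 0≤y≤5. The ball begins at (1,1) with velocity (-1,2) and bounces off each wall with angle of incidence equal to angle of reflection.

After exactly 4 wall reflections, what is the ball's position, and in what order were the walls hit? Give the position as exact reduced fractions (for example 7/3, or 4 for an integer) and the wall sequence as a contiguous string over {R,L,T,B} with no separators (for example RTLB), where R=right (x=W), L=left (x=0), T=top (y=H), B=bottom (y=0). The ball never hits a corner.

1. t=1 → L at (0,3); v=(1,2)
2. t=1 → T at (1,5); v=(1,-2)
3. t=5/2 → B at (7/2,0); v=(1,2)
4. t=5/2 → T at (6,5); v=(1,-2)

Final position: (6,5)
Wall sequence: LTBT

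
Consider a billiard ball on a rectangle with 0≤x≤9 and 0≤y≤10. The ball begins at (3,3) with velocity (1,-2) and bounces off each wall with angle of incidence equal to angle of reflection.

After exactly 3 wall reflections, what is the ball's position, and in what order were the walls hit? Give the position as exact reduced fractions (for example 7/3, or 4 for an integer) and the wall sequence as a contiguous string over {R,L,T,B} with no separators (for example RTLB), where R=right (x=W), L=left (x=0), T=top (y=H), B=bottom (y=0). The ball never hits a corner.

1. t=3/2 → B at (9/2,0); v=(1,2)
2. t=9/2 → R at (9,9); v=(-1,2)
3. t=1/2 → T at (17/2,10); v=(-1,-2)

Final position: (17/2,10)
Wall sequence: BRT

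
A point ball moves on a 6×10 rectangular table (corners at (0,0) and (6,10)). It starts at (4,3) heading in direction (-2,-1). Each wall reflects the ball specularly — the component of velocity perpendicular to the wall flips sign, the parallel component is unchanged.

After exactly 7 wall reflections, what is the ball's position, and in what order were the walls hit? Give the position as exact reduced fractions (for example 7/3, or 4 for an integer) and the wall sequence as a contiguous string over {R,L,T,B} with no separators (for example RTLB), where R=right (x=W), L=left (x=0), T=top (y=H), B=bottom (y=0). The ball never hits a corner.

Final position: (0,9)
Wall sequence: LBRLRTL

1. t=2 → L at (0,1); v=(2,-1)
2. t=1 → B at (2,0); v=(2,1)
3. t=2 → R at (6,2); v=(-2,1)
4. t=3 → L at (0,5); v=(2,1)
5. t=3 → R at (6,8); v=(-2,1)
6. t=2 → T at (2,10); v=(-2,-1)
7. t=1 → L at (0,9); v=(2,-1)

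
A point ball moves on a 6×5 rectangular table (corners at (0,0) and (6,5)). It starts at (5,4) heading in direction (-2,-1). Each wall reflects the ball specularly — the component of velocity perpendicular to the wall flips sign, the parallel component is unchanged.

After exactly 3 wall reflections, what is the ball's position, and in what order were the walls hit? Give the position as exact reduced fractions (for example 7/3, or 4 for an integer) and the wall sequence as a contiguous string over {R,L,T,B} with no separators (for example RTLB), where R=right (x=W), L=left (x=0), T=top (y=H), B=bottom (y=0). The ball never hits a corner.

Final position: (6,3/2)
Wall sequence: LBR

1. t=5/2 → L at (0,3/2); v=(2,-1)
2. t=3/2 → B at (3,0); v=(2,1)
3. t=3/2 → R at (6,3/2); v=(-2,1)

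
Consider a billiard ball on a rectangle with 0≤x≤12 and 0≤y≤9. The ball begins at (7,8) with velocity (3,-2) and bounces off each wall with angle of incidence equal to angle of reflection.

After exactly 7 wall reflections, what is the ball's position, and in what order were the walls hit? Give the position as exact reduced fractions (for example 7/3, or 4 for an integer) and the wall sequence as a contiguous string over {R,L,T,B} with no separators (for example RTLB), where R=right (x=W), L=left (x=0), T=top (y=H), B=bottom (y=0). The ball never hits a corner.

1. t=5/3 → R at (12,14/3); v=(-3,-2)
2. t=7/3 → B at (5,0); v=(-3,2)
3. t=5/3 → L at (0,10/3); v=(3,2)
4. t=17/6 → T at (17/2,9); v=(3,-2)
5. t=7/6 → R at (12,20/3); v=(-3,-2)
6. t=10/3 → B at (2,0); v=(-3,2)
7. t=2/3 → L at (0,4/3); v=(3,2)

Final position: (0,4/3)
Wall sequence: RBLTRBL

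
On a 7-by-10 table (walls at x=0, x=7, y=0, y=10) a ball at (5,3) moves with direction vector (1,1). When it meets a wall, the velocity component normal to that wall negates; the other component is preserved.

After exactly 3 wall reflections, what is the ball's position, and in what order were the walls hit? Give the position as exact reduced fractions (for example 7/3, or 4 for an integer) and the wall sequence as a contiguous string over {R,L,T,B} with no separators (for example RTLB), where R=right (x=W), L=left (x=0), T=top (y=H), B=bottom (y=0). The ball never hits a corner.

1. t=2 → R at (7,5); v=(-1,1)
2. t=5 → T at (2,10); v=(-1,-1)
3. t=2 → L at (0,8); v=(1,-1)

Final position: (0,8)
Wall sequence: RTL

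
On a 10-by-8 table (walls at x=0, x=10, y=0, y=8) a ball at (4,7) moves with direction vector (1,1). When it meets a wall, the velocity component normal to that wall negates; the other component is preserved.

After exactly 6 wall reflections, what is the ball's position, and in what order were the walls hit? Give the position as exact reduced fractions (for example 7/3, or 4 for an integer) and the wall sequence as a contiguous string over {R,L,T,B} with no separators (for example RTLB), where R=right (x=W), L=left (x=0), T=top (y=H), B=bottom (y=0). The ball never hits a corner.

Final position: (9,0)
Wall sequence: TRBLTB

1. t=1 → T at (5,8); v=(1,-1)
2. t=5 → R at (10,3); v=(-1,-1)
3. t=3 → B at (7,0); v=(-1,1)
4. t=7 → L at (0,7); v=(1,1)
5. t=1 → T at (1,8); v=(1,-1)
6. t=8 → B at (9,0); v=(1,1)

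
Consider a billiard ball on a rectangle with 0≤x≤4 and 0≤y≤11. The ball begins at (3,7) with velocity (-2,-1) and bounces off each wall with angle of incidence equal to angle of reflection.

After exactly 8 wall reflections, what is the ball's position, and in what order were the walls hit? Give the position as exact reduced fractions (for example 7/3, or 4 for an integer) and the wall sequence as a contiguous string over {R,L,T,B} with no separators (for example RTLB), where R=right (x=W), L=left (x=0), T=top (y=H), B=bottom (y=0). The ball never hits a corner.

Final position: (0,13/2)
Wall sequence: LRLBRLRL

1. t=3/2 → L at (0,11/2); v=(2,-1)
2. t=2 → R at (4,7/2); v=(-2,-1)
3. t=2 → L at (0,3/2); v=(2,-1)
4. t=3/2 → B at (3,0); v=(2,1)
5. t=1/2 → R at (4,1/2); v=(-2,1)
6. t=2 → L at (0,5/2); v=(2,1)
7. t=2 → R at (4,9/2); v=(-2,1)
8. t=2 → L at (0,13/2); v=(2,1)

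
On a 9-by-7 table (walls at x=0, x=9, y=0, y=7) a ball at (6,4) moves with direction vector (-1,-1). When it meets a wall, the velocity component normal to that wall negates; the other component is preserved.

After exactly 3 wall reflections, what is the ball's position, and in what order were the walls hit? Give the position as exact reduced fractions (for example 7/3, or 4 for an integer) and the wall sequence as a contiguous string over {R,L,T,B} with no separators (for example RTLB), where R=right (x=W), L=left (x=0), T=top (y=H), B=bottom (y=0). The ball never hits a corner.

Final position: (5,7)
Wall sequence: BLT

1. t=4 → B at (2,0); v=(-1,1)
2. t=2 → L at (0,2); v=(1,1)
3. t=5 → T at (5,7); v=(1,-1)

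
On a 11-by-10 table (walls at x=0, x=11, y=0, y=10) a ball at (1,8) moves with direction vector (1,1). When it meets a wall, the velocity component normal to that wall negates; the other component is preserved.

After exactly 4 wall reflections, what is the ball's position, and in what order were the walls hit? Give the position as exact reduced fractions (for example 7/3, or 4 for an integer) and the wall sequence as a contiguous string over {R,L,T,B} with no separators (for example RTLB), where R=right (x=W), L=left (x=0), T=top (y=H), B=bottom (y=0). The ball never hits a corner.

1. t=2 → T at (3,10); v=(1,-1)
2. t=8 → R at (11,2); v=(-1,-1)
3. t=2 → B at (9,0); v=(-1,1)
4. t=9 → L at (0,9); v=(1,1)

Final position: (0,9)
Wall sequence: TRBL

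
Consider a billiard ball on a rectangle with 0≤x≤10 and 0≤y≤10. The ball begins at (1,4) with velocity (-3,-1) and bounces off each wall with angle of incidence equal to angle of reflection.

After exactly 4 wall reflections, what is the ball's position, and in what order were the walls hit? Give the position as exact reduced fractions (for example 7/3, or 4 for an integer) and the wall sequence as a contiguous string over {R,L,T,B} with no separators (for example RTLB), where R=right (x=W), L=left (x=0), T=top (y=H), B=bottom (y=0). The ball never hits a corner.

Final position: (0,3)
Wall sequence: LRBL

1. t=1/3 → L at (0,11/3); v=(3,-1)
2. t=10/3 → R at (10,1/3); v=(-3,-1)
3. t=1/3 → B at (9,0); v=(-3,1)
4. t=3 → L at (0,3); v=(3,1)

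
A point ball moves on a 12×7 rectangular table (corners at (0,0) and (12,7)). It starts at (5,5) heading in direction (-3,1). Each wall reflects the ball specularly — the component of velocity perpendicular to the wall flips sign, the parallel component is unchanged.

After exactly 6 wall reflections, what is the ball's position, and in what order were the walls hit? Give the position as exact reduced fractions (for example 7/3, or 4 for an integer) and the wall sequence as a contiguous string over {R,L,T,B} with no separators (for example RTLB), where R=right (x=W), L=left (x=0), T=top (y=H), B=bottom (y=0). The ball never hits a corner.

Final position: (12,14/3)
Wall sequence: LTRBLR

1. t=5/3 → L at (0,20/3); v=(3,1)
2. t=1/3 → T at (1,7); v=(3,-1)
3. t=11/3 → R at (12,10/3); v=(-3,-1)
4. t=10/3 → B at (2,0); v=(-3,1)
5. t=2/3 → L at (0,2/3); v=(3,1)
6. t=4 → R at (12,14/3); v=(-3,1)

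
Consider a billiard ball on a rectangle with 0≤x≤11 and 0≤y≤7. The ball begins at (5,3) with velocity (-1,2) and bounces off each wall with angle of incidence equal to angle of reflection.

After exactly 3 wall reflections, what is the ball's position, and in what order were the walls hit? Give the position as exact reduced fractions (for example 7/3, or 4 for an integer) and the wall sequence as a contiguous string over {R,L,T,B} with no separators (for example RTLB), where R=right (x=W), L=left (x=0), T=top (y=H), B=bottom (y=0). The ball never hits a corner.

1. t=2 → T at (3,7); v=(-1,-2)
2. t=3 → L at (0,1); v=(1,-2)
3. t=1/2 → B at (1/2,0); v=(1,2)

Final position: (1/2,0)
Wall sequence: TLB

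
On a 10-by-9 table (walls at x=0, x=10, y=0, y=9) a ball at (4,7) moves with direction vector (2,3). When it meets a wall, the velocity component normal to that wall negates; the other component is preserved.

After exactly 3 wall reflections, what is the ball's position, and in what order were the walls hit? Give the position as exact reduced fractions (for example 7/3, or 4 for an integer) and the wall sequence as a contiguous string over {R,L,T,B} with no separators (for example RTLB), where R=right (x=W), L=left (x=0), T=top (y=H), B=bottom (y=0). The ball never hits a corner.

Final position: (26/3,0)
Wall sequence: TRB

1. t=2/3 → T at (16/3,9); v=(2,-3)
2. t=7/3 → R at (10,2); v=(-2,-3)
3. t=2/3 → B at (26/3,0); v=(-2,3)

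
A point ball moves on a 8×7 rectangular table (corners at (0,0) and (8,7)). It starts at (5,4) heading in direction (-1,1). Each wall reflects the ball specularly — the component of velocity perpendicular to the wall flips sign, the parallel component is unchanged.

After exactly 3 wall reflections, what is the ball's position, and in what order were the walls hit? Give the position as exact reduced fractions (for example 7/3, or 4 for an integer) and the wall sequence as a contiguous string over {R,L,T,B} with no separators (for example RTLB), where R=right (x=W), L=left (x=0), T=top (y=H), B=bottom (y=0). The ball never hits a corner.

Final position: (5,0)
Wall sequence: TLB

1. t=3 → T at (2,7); v=(-1,-1)
2. t=2 → L at (0,5); v=(1,-1)
3. t=5 → B at (5,0); v=(1,1)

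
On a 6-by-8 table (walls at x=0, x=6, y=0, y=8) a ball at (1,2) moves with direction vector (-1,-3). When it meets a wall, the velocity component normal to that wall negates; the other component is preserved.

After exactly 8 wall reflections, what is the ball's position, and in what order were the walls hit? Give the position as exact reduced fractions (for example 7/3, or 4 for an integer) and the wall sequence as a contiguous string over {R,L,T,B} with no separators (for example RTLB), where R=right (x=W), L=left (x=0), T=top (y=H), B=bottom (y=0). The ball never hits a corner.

1. t=2/3 → B at (1/3,0); v=(-1,3)
2. t=1/3 → L at (0,1); v=(1,3)
3. t=7/3 → T at (7/3,8); v=(1,-3)
4. t=8/3 → B at (5,0); v=(1,3)
5. t=1 → R at (6,3); v=(-1,3)
6. t=5/3 → T at (13/3,8); v=(-1,-3)
7. t=8/3 → B at (5/3,0); v=(-1,3)
8. t=5/3 → L at (0,5); v=(1,3)

Final position: (0,5)
Wall sequence: BLTBRTBL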